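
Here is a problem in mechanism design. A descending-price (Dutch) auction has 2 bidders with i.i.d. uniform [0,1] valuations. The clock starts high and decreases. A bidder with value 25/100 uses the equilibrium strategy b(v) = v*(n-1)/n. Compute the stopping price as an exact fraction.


Step 1: Dutch auctions are strategically equivalent to first-price auctions
Step 2: The equilibrium bid is b(v) = v*(n-1)/n
Step 3: b = 1/4 * 1/2
Step 4: b = 1/8

1/8


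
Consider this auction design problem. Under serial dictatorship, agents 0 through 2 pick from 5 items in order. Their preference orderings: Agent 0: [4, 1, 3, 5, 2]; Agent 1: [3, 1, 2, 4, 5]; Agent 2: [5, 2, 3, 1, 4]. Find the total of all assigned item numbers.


Step 1: Agent 0 picks item 4
Step 2: Agent 1 picks item 3
Step 3: Agent 2 picks item 5
Step 4: Sum = 4 + 3 + 5 = 12

12


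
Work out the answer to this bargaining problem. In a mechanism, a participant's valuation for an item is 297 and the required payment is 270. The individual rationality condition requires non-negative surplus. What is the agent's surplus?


Step 1: Surplus = value - payment = 297 - 270 = 27
Step 2: IR is satisfied (surplus >= 0)

27


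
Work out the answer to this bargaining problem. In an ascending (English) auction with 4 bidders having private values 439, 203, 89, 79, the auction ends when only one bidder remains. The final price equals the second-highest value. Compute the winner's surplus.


Step 1: Identify the highest value: 439
Step 2: Identify the second-highest value: 203
Step 3: The final price = second-highest value = 203
Step 4: Surplus = 439 - 203 = 236

236


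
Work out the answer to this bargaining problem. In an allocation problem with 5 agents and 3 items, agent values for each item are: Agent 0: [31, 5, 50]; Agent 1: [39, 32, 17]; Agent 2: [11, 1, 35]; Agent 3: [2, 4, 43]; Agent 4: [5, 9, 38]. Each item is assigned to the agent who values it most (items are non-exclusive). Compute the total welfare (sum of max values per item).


Step 1: For each item, find the maximum value among all agents.
Step 2: Item 0 -> Agent 1 (value 39)
Step 3: Item 1 -> Agent 1 (value 32)
Step 4: Item 2 -> Agent 0 (value 50)
Step 5: Total welfare = 39 + 32 + 50 = 121

121


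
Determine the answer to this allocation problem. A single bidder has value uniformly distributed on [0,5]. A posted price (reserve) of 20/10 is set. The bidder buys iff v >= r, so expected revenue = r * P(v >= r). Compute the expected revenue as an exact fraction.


Step 1: Posted price r = 2, value support [0,5]
Step 2: P(v >= r) = (5 - 2)/5 = 3/5
Step 3: Expected revenue = r * P(v >= r) = 2 * 3/5
Step 4: Revenue = 6/5

6/5


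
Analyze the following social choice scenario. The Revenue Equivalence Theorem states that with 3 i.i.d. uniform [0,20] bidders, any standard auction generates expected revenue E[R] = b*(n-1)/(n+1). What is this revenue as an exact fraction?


Step 1: By Revenue Equivalence, expected revenue = b*(n-1)/(n+1)
Step 2: Substituting n = 3, b = 20
Step 3: Revenue = 20*(3-1)/(3+1) = 20*2/4
Step 4: Revenue = 40/4 = 10

10


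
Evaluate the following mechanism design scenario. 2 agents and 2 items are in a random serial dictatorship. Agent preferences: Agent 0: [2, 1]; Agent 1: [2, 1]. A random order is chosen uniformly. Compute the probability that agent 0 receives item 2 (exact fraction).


Step 1: Agent 0 wants item 2
Step 2: There are 2 possible orderings of agents
Step 3: In 1 orderings, agent 0 gets item 2
Step 4: Probability = 1/2

1/2


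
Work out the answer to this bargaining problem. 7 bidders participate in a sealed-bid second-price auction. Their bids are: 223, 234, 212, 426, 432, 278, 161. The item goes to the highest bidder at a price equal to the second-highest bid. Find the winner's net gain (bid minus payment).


Step 1: Sort bids in descending order: 432, 426, 278, 234, 223, 212, 161
Step 2: The winning bid is the highest: 432
Step 3: The payment equals the second-highest bid: 426
Step 4: Surplus = winner's bid - payment = 432 - 426 = 6

6


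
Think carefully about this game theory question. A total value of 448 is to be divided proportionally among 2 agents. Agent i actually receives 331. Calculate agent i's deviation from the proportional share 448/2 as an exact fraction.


Step 1: Proportional share = 448/2 = 224
Step 2: Agent's actual allocation = 331
Step 3: Excess = 331 - 224 = 107

107


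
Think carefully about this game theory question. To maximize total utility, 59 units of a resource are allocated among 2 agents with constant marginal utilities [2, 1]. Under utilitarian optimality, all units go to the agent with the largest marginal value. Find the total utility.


Step 1: The marginal utilities are [2, 1]
Step 2: The highest marginal utility is 2
Step 3: All 59 units go to that agent
Step 4: Total utility = 2 * 59 = 118

118


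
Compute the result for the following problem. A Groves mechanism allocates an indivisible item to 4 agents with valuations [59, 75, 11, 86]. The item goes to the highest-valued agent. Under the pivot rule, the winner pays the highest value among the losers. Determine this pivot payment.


Step 1: The efficient winner is agent 3 with value 86
Step 2: Other agents' values: [59, 75, 11]
Step 3: Pivot payment = max(others) = 75
Step 4: The winner pays 75

75


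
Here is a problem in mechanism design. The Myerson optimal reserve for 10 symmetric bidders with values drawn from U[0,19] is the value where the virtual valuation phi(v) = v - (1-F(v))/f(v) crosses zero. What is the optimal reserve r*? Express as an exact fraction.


Step 1: For U[0,19], F(v) = v/19 and f(v) = 1/19
Step 2: phi(v) = v - (1 - v/19)/(1/19) = v - (19 - v) = 2v - 19
Step 3: Set phi(r*) = 0: 2r* - 19 = 0
Step 4: r* = 19/2 (the number of bidders n = 10 does not enter)

19/2


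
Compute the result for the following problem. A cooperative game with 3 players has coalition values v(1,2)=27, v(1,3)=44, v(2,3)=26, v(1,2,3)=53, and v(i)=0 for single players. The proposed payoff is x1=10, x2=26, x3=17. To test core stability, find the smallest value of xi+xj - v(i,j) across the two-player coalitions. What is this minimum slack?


Step 1: Slack for coalition (1,2): x1+x2 - v12 = 36 - 27 = 9
Step 2: Slack for coalition (1,3): x1+x3 - v13 = 27 - 44 = -17
Step 3: Slack for coalition (2,3): x2+x3 - v23 = 43 - 26 = 17
Step 4: Minimum slack = min(9, -17, 17) = -17, attained by (1,3); coalition (1,3) can block (slack < 0), so the allocation is not in the core

-17


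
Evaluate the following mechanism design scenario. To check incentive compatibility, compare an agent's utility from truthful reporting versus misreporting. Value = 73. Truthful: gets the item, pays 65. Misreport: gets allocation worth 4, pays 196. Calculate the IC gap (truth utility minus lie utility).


Step 1: U(truth) = value - payment = 73 - 65 = 8
Step 2: U(lie) = allocation - payment = 4 - 196 = -192
Step 3: IC gap = 8 - (-192) = 200

200


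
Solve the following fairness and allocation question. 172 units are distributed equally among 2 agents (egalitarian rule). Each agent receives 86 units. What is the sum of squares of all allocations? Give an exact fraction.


Step 1: Each agent's share = 172/2 = 86
Step 2: Square of each share = (86)^2 = 7396
Step 3: Sum of squares = 2 * 7396 = 14792

14792


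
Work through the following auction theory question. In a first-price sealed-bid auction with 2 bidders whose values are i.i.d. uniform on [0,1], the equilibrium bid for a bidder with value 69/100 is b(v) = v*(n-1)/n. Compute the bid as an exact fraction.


Step 1: The symmetric BNE bidding function is b(v) = v * (n-1) / n
Step 2: Substitute v = 69/100 and n = 2
Step 3: b = 69/100 * 1/2
Step 4: b = 69/200

69/200


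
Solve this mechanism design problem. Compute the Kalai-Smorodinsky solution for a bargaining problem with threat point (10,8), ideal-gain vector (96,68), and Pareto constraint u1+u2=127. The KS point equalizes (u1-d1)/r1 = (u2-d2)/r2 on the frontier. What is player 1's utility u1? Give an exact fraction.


Step 1: At the KS point, (u1-d1)/r1 = (u2-d2)/r2 = t and u1+u2 = 127
Step 2: u1 = d1 + r1*t and u2 = d2 + r2*t, so (d1 + r1*t) + (d2 + r2*t) = 127
Step 3: t = (127 - 10 - 8)/(96 + 68) = 109/164
Step 4: u1 = d1 + r1*t = 10 + 96 * 109/164 = 3026/41
Step 5: (Check: u2 = d2 + r2*t = 2181/41; u1+u2 = 3026/41 + 2181/41 = 127, on the frontier.)

3026/41


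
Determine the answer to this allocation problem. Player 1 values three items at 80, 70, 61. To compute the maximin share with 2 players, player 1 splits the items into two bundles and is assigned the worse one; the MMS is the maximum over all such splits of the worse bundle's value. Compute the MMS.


Step 1: Item values = 80, 70, 61
Step 2: Enumerate all 2-bundle partitions and take the smaller bundle:
  Partition 1: {80} vs {70,61} -> bundles 80, 131; min = 80
  Partition 2: {70} vs {80,61} -> bundles 70, 141; min = 70
  Partition 3: {61} vs {80,70} -> bundles 61, 150; min = 61
Step 3: MMS = max(80, 70, 61) = 80

80


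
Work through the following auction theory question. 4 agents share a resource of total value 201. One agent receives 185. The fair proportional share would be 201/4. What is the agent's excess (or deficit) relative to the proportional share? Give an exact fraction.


Step 1: Proportional share = 201/4
Step 2: Agent's actual allocation = 185
Step 3: Excess = 185 - 201/4 = 539/4

539/4


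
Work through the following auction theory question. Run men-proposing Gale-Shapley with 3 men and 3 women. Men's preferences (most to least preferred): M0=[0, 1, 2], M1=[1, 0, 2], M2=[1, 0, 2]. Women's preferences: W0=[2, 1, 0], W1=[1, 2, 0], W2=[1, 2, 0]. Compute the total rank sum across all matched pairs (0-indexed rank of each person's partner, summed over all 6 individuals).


Step 1: Run Gale-Shapley (men propose, women hold best offer):
  M0 proposes to W0; she accepts
  M1 proposes to W1; she accepts
  M2 proposes to W1; rejected
  M2 proposes to W0; she switches from M0
  M0 proposes to W1; rejected
  M0 proposes to W2; she accepts
Step 2: Final matching: W0-M2, W1-M1, W2-M0
Step 3: 0-indexed ranks (man's rank of his match, then woman's): 1 + 0 + 0 + 0 + 2 + 2
Step 4: Total rank sum = 5

5


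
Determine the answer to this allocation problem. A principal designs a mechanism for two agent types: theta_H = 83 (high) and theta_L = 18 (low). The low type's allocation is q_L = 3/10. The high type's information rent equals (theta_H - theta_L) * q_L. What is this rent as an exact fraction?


Step 1: theta_H - theta_L = 83 - 18 = 65
Step 2: Information rent = (theta_H - theta_L) * q_L
Step 3: = 65 * 3/10
Step 4: = 39/2

39/2


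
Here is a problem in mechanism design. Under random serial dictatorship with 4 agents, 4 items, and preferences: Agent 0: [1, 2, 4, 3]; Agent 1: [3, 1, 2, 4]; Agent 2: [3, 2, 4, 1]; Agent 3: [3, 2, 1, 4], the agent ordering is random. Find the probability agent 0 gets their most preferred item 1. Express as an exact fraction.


Step 1: Agent 0 wants item 1
Step 2: There are 24 possible orderings of agents
Step 3: In 17 orderings, agent 0 gets item 1
Step 4: Probability = 17/24

17/24


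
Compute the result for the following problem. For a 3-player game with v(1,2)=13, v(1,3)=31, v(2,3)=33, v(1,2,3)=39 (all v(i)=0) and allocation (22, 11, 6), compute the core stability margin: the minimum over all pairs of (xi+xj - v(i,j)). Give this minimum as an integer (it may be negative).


Step 1: Slack for coalition (1,2): x1+x2 - v12 = 33 - 13 = 20
Step 2: Slack for coalition (1,3): x1+x3 - v13 = 28 - 31 = -3
Step 3: Slack for coalition (2,3): x2+x3 - v23 = 17 - 33 = -16
Step 4: Minimum slack = min(20, -3, -16) = -16, attained by (2,3); coalition (2,3) can block (slack < 0), so the allocation is not in the core

-16


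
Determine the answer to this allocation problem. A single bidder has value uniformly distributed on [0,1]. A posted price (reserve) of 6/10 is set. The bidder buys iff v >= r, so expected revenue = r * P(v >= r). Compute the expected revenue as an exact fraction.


Step 1: Posted price r = 3/5, value support [0,1]
Step 2: P(v >= r) = (1 - 3/5)/1 = 2/5
Step 3: Expected revenue = r * P(v >= r) = 3/5 * 2/5
Step 4: Revenue = 6/25

6/25


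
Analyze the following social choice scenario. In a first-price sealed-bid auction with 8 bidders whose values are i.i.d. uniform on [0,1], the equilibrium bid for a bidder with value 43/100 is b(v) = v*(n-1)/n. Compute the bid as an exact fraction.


Step 1: The symmetric BNE bidding function is b(v) = v * (n-1) / n
Step 2: Substitute v = 43/100 and n = 8
Step 3: b = 43/100 * 7/8
Step 4: b = 301/800

301/800


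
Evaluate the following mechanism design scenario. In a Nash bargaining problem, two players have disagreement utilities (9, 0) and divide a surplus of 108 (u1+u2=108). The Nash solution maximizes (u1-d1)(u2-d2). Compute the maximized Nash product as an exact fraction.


Step 1: The Nash solution splits surplus symmetrically above the disagreement point
Step 2: u1 = (total + d1 - d2)/2 = (108 + 9 - 0)/2 = 117/2
Step 3: u2 = (total - d1 + d2)/2 = (108 - 9 + 0)/2 = 99/2
Step 4: Nash product = (117/2 - 9) * (99/2 - 0)
Step 5: = 99/2 * 99/2 = 9801/4

9801/4


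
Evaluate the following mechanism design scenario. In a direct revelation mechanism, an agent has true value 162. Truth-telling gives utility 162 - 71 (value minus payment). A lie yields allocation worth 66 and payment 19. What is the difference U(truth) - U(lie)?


Step 1: U(truth) = value - payment = 162 - 71 = 91
Step 2: U(lie) = allocation - payment = 66 - 19 = 47
Step 3: IC gap = 91 - 47 = 44

44


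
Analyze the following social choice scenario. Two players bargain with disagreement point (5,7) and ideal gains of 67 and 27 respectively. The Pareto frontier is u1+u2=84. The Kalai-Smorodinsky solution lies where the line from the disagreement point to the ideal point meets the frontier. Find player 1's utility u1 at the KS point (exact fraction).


Step 1: At the KS point, (u1-d1)/r1 = (u2-d2)/r2 = t and u1+u2 = 84
Step 2: u1 = d1 + r1*t and u2 = d2 + r2*t, so (d1 + r1*t) + (d2 + r2*t) = 84
Step 3: t = (84 - 5 - 7)/(67 + 27) = 72/94 = 36/47
Step 4: u1 = d1 + r1*t = 5 + 67 * 36/47 = 2647/47
Step 5: (Check: u2 = d2 + r2*t = 1301/47; u1+u2 = 2647/47 + 1301/47 = 84, on the frontier.)

2647/47


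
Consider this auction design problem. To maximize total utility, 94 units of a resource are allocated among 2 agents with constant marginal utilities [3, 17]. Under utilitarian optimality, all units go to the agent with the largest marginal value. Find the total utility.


Step 1: The marginal utilities are [3, 17]
Step 2: The highest marginal utility is 17
Step 3: All 94 units go to that agent
Step 4: Total utility = 17 * 94 = 1598

1598


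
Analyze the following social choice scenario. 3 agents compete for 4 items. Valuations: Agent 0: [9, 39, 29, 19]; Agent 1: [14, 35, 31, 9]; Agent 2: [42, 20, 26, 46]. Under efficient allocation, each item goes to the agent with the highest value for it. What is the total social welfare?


Step 1: For each item, find the maximum value among all agents.
Step 2: Item 0 -> Agent 2 (value 42)
Step 3: Item 1 -> Agent 0 (value 39)
Step 4: Item 2 -> Agent 1 (value 31)
Step 5: Item 3 -> Agent 2 (value 46)
Step 6: Total welfare = 42 + 39 + 31 + 46 = 158

158


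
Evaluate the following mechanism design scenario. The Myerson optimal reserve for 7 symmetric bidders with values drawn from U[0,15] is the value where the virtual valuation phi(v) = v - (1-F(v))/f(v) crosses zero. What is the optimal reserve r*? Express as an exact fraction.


Step 1: For U[0,15], F(v) = v/15 and f(v) = 1/15
Step 2: phi(v) = v - (1 - v/15)/(1/15) = v - (15 - v) = 2v - 15
Step 3: Set phi(r*) = 0: 2r* - 15 = 0
Step 4: r* = 15/2 (the number of bidders n = 7 does not enter)

15/2


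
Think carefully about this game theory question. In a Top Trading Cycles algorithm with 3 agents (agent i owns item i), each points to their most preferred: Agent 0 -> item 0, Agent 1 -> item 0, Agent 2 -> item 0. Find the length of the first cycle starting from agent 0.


Step 1: Trace the pointer graph from agent 0: 0 -> 0
Step 2: A cycle is detected when we revisit agent 0
Step 3: The cycle is: 0 -> 0
Step 4: Cycle length = 1

1


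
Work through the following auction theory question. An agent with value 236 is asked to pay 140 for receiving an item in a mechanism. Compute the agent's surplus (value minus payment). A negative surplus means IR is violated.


Step 1: Surplus = value - payment = 236 - 140 = 96
Step 2: IR is satisfied (surplus >= 0)

96


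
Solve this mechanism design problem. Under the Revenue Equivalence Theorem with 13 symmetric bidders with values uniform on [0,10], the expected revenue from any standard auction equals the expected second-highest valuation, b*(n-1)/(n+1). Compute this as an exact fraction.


Step 1: By Revenue Equivalence, expected revenue = b*(n-1)/(n+1)
Step 2: Substituting n = 13, b = 10
Step 3: Revenue = 10*(13-1)/(13+1) = 10*12/14
Step 4: Revenue = 120/14 = 60/7

60/7


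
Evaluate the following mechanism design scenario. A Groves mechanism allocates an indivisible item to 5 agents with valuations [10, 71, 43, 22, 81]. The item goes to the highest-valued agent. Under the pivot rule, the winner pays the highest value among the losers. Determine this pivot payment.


Step 1: The efficient winner is agent 4 with value 81
Step 2: Other agents' values: [10, 71, 43, 22]
Step 3: Pivot payment = max(others) = 71
Step 4: The winner pays 71

71


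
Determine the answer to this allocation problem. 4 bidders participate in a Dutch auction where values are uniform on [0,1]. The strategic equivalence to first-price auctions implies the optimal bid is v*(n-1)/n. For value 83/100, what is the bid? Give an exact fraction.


Step 1: Dutch auctions are strategically equivalent to first-price auctions
Step 2: The equilibrium bid is b(v) = v*(n-1)/n
Step 3: b = 83/100 * 3/4
Step 4: b = 249/400

249/400


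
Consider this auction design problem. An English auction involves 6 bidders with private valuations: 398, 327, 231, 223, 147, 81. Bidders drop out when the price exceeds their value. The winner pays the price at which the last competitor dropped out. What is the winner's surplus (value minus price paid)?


Step 1: Identify the highest value: 398
Step 2: Identify the second-highest value: 327
Step 3: The final price = second-highest value = 327
Step 4: Surplus = 398 - 327 = 71

71


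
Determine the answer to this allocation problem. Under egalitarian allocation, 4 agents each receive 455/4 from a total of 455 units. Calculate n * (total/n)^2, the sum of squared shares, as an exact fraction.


Step 1: Each agent's share = 455/4
Step 2: Square of each share = (455/4)^2 = 207025/16
Step 3: Sum of squares = 4 * 207025/16 = 207025/4

207025/4


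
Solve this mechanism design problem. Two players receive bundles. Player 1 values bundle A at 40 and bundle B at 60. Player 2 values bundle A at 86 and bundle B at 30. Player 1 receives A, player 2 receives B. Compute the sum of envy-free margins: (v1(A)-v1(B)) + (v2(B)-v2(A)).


Step 1: Player 1's margin = v1(A) - v1(B) = 40 - 60 = -20
Step 2: Player 2's margin = v2(B) - v2(A) = 30 - 86 = -56
Step 3: Total margin = -20 + -56 = -76

-76


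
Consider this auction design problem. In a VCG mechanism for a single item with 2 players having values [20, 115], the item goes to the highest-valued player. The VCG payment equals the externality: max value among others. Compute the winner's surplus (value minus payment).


Step 1: The winner is the agent with the highest value: agent 1 with value 115
Step 2: Values of other agents: [20]
Step 3: VCG payment = max of others' values = 20
Step 4: Surplus = 115 - 20 = 95

95


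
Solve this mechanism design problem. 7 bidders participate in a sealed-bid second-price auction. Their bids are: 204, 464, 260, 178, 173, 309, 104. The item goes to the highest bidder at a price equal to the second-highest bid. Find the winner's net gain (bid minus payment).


Step 1: Sort bids in descending order: 464, 309, 260, 204, 178, 173, 104
Step 2: The winning bid is the highest: 464
Step 3: The payment equals the second-highest bid: 309
Step 4: Surplus = winner's bid - payment = 464 - 309 = 155

155


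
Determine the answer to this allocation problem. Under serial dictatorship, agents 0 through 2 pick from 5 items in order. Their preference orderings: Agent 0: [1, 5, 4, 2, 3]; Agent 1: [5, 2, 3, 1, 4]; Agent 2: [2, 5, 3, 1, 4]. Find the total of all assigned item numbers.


Step 1: Agent 0 picks item 1
Step 2: Agent 1 picks item 5
Step 3: Agent 2 picks item 2
Step 4: Sum = 1 + 5 + 2 = 8

8


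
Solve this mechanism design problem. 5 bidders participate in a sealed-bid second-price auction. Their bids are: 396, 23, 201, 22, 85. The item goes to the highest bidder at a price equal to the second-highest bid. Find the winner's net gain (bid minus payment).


Step 1: Sort bids in descending order: 396, 201, 85, 23, 22
Step 2: The winning bid is the highest: 396
Step 3: The payment equals the second-highest bid: 201
Step 4: Surplus = winner's bid - payment = 396 - 201 = 195

195


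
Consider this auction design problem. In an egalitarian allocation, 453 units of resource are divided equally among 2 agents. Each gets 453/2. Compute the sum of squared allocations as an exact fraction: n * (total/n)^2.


Step 1: Each agent's share = 453/2
Step 2: Square of each share = (453/2)^2 = 205209/4
Step 3: Sum of squares = 2 * 205209/4 = 205209/2

205209/2


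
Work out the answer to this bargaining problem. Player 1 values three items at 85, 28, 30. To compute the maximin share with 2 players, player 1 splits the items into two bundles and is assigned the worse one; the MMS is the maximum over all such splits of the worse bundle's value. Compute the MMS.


Step 1: Item values = 85, 28, 30
Step 2: Enumerate all 2-bundle partitions and take the smaller bundle:
  Partition 1: {85} vs {28,30} -> bundles 85, 58; min = 58
  Partition 2: {28} vs {85,30} -> bundles 28, 115; min = 28
  Partition 3: {30} vs {85,28} -> bundles 30, 113; min = 30
Step 3: MMS = max(58, 28, 30) = 58

58


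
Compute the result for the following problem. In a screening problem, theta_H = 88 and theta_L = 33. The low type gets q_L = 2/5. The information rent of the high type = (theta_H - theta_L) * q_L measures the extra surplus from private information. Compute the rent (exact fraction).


Step 1: theta_H - theta_L = 88 - 33 = 55
Step 2: Information rent = (theta_H - theta_L) * q_L
Step 3: = 55 * 2/5
Step 4: = 22

22


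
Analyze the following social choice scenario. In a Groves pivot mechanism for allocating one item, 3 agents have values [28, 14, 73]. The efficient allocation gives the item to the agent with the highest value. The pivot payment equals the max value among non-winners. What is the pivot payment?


Step 1: The efficient winner is agent 2 with value 73
Step 2: Other agents' values: [28, 14]
Step 3: Pivot payment = max(others) = 28
Step 4: The winner pays 28

28


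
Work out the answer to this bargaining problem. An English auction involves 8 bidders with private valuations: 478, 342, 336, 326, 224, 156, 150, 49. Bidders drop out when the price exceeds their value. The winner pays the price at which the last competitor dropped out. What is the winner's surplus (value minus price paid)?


Step 1: Identify the highest value: 478
Step 2: Identify the second-highest value: 342
Step 3: The final price = second-highest value = 342
Step 4: Surplus = 478 - 342 = 136

136


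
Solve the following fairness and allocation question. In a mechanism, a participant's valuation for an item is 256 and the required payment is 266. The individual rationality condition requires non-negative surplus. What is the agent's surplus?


Step 1: Surplus = value - payment = 256 - 266 = -10
Step 2: IR is violated (surplus < 0)

-10


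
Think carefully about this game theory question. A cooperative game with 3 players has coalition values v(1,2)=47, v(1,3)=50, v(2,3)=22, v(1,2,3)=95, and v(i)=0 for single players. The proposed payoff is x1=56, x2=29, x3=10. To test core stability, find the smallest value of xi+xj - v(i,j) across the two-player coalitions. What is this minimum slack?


Step 1: Slack for coalition (1,2): x1+x2 - v12 = 85 - 47 = 38
Step 2: Slack for coalition (1,3): x1+x3 - v13 = 66 - 50 = 16
Step 3: Slack for coalition (2,3): x2+x3 - v23 = 39 - 22 = 17
Step 4: Minimum slack = min(38, 16, 17) = 16, attained by (1,3); no pair can gain by deviating, so the allocation is in the core

16


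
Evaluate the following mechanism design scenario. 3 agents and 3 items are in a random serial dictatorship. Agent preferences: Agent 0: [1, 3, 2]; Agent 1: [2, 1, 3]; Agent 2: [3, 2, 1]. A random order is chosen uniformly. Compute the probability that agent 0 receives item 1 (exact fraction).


Step 1: Agent 0 wants item 1
Step 2: There are 6 possible orderings of agents
Step 3: In 6 orderings, agent 0 gets item 1
Step 4: Probability = 6/6 = 1

1


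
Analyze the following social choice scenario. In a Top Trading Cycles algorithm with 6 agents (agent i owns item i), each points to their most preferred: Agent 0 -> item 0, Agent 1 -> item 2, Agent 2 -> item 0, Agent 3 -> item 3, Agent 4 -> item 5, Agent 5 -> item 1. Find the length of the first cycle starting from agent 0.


Step 1: Trace the pointer graph from agent 0: 0 -> 0
Step 2: A cycle is detected when we revisit agent 0
Step 3: The cycle is: 0 -> 0
Step 4: Cycle length = 1

1


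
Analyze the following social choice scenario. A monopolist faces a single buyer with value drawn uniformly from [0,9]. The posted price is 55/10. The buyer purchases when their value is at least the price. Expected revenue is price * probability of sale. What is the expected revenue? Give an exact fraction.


Step 1: Posted price r = 11/2, value support [0,9]
Step 2: P(v >= r) = (9 - 11/2)/9 = 7/18
Step 3: Expected revenue = r * P(v >= r) = 11/2 * 7/18
Step 4: Revenue = 77/36

77/36


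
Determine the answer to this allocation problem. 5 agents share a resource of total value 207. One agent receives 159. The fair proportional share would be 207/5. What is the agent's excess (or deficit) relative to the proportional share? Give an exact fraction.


Step 1: Proportional share = 207/5
Step 2: Agent's actual allocation = 159
Step 3: Excess = 159 - 207/5 = 588/5

588/5


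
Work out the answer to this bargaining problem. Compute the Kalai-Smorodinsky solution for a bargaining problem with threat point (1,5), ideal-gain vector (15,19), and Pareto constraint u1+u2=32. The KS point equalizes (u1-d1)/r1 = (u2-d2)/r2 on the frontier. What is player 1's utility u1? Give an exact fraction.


Step 1: At the KS point, (u1-d1)/r1 = (u2-d2)/r2 = t and u1+u2 = 32
Step 2: u1 = d1 + r1*t and u2 = d2 + r2*t, so (d1 + r1*t) + (d2 + r2*t) = 32
Step 3: t = (32 - 1 - 5)/(15 + 19) = 26/34 = 13/17
Step 4: u1 = d1 + r1*t = 1 + 15 * 13/17 = 212/17
Step 5: (Check: u2 = d2 + r2*t = 332/17; u1+u2 = 212/17 + 332/17 = 32, on the frontier.)

212/17


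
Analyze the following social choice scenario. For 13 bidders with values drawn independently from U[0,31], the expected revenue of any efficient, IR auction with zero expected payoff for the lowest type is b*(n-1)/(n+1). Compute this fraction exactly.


Step 1: By Revenue Equivalence, expected revenue = b*(n-1)/(n+1)
Step 2: Substituting n = 13, b = 31
Step 3: Revenue = 31*(13-1)/(13+1) = 31*12/14
Step 4: Revenue = 372/14 = 186/7

186/7


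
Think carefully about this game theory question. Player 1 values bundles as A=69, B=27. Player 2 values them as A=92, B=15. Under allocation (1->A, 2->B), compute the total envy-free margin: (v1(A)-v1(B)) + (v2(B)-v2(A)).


Step 1: Player 1's margin = v1(A) - v1(B) = 69 - 27 = 42
Step 2: Player 2's margin = v2(B) - v2(A) = 15 - 92 = -77
Step 3: Total margin = 42 + -77 = -35

-35


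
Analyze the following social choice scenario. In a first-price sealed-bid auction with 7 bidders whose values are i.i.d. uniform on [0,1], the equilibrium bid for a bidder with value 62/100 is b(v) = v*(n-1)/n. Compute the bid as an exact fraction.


Step 1: The symmetric BNE bidding function is b(v) = v * (n-1) / n
Step 2: Substitute v = 31/50 and n = 7
Step 3: b = 31/50 * 6/7
Step 4: b = 93/175

93/175


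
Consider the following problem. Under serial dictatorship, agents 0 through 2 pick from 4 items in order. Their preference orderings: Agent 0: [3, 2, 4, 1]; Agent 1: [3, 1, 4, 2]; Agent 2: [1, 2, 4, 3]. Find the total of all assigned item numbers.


Step 1: Agent 0 picks item 3
Step 2: Agent 1 picks item 1
Step 3: Agent 2 picks item 2
Step 4: Sum = 3 + 1 + 2 = 6

6


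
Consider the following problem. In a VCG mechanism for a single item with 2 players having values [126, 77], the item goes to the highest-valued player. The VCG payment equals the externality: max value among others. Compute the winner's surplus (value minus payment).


Step 1: The winner is the agent with the highest value: agent 0 with value 126
Step 2: Values of other agents: [77]
Step 3: VCG payment = max of others' values = 77
Step 4: Surplus = 126 - 77 = 49

49


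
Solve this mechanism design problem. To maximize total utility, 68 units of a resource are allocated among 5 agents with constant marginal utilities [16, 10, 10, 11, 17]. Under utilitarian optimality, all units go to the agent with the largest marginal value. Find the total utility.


Step 1: The marginal utilities are [16, 10, 10, 11, 17]
Step 2: The highest marginal utility is 17
Step 3: All 68 units go to that agent
Step 4: Total utility = 17 * 68 = 1156

1156


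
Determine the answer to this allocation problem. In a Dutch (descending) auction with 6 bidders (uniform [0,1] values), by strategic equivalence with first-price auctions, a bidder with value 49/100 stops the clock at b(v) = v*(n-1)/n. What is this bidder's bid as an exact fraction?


Step 1: Dutch auctions are strategically equivalent to first-price auctions
Step 2: The equilibrium bid is b(v) = v*(n-1)/n
Step 3: b = 49/100 * 5/6
Step 4: b = 49/120

49/120


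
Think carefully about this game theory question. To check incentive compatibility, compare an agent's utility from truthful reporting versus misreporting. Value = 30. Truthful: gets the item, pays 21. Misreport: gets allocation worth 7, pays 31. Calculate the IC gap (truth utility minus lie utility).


Step 1: U(truth) = value - payment = 30 - 21 = 9
Step 2: U(lie) = allocation - payment = 7 - 31 = -24
Step 3: IC gap = 9 - (-24) = 33

33


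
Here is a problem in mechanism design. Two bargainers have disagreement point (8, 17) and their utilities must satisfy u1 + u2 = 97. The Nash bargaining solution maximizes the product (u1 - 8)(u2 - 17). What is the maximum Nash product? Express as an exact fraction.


Step 1: The Nash solution splits surplus symmetrically above the disagreement point
Step 2: u1 = (total + d1 - d2)/2 = (97 + 8 - 17)/2 = 44
Step 3: u2 = (total - d1 + d2)/2 = (97 - 8 + 17)/2 = 53
Step 4: Nash product = (44 - 8) * (53 - 17)
Step 5: = 36 * 36 = 1296

1296


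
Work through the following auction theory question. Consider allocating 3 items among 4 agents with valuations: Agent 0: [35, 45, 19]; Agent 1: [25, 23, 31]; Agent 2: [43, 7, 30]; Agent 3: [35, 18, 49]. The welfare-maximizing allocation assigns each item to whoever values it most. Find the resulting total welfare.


Step 1: For each item, find the maximum value among all agents.
Step 2: Item 0 -> Agent 2 (value 43)
Step 3: Item 1 -> Agent 0 (value 45)
Step 4: Item 2 -> Agent 3 (value 49)
Step 5: Total welfare = 43 + 45 + 49 = 137

137


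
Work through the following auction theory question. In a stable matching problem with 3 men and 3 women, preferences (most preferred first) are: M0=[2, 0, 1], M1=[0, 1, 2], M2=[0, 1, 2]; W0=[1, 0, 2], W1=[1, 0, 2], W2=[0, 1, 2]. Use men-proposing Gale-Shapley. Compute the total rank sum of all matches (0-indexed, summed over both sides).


Step 1: Run Gale-Shapley (men propose, women hold best offer):
  M0 proposes to W2; she accepts
  M1 proposes to W0; she accepts
  M2 proposes to W0; rejected
  M2 proposes to W1; she accepts
Step 2: Final matching: W0-M1, W1-M2, W2-M0
Step 3: 0-indexed ranks (man's rank of his match, then woman's): 0 + 0 + 1 + 2 + 0 + 0
Step 4: Total rank sum = 3

3


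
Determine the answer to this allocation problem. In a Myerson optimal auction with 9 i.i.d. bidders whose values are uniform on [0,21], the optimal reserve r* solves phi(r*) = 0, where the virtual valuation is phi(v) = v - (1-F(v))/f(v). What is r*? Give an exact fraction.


Step 1: For U[0,21], F(v) = v/21 and f(v) = 1/21
Step 2: phi(v) = v - (1 - v/21)/(1/21) = v - (21 - v) = 2v - 21
Step 3: Set phi(r*) = 0: 2r* - 21 = 0
Step 4: r* = 21/2 (the number of bidders n = 9 does not enter)

21/2


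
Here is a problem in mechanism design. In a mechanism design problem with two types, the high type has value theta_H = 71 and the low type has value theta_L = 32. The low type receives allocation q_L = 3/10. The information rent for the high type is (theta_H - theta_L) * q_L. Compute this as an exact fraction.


Step 1: theta_H - theta_L = 71 - 32 = 39
Step 2: Information rent = (theta_H - theta_L) * q_L
Step 3: = 39 * 3/10
Step 4: = 117/10

117/10


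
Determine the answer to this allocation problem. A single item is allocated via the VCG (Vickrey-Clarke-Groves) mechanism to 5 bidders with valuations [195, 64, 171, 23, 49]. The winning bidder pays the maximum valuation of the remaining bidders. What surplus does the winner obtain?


Step 1: The winner is the agent with the highest value: agent 0 with value 195
Step 2: Values of other agents: [64, 171, 23, 49]
Step 3: VCG payment = max of others' values = 171
Step 4: Surplus = 195 - 171 = 24

24


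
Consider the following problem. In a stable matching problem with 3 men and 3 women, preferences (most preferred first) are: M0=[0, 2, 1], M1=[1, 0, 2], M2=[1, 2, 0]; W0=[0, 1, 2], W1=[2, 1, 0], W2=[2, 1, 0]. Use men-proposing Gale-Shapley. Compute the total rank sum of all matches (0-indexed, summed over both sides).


Step 1: Run Gale-Shapley (men propose, women hold best offer):
  M0 proposes to W0; she accepts
  M1 proposes to W1; she accepts
  M2 proposes to W1; she switches from M1
  M1 proposes to W0; rejected
  M1 proposes to W2; she accepts
Step 2: Final matching: W0-M0, W1-M2, W2-M1
Step 3: 0-indexed ranks (man's rank of his match, then woman's): 0 + 0 + 0 + 0 + 2 + 1
Step 4: Total rank sum = 3

3


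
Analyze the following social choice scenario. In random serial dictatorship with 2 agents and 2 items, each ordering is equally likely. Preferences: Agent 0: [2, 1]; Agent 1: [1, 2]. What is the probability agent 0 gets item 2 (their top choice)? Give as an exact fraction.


Step 1: Agent 0 wants item 2
Step 2: There are 2 possible orderings of agents
Step 3: In 2 orderings, agent 0 gets item 2
Step 4: Probability = 2/2 = 1

1


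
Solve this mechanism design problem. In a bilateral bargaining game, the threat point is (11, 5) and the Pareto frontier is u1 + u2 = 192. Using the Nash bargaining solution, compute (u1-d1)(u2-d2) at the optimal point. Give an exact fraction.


Step 1: The Nash solution splits surplus symmetrically above the disagreement point
Step 2: u1 = (total + d1 - d2)/2 = (192 + 11 - 5)/2 = 99
Step 3: u2 = (total - d1 + d2)/2 = (192 - 11 + 5)/2 = 93
Step 4: Nash product = (99 - 11) * (93 - 5)
Step 5: = 88 * 88 = 7744

7744


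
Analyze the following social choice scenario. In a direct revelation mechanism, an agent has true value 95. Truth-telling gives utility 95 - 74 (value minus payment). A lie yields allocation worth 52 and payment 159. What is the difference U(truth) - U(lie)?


Step 1: U(truth) = value - payment = 95 - 74 = 21
Step 2: U(lie) = allocation - payment = 52 - 159 = -107
Step 3: IC gap = 21 - (-107) = 128

128


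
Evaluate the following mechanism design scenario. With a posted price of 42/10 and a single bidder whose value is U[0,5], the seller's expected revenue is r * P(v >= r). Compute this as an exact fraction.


Step 1: Posted price r = 21/5, value support [0,5]
Step 2: P(v >= r) = (5 - 21/5)/5 = 4/25
Step 3: Expected revenue = r * P(v >= r) = 21/5 * 4/25
Step 4: Revenue = 84/125

84/125


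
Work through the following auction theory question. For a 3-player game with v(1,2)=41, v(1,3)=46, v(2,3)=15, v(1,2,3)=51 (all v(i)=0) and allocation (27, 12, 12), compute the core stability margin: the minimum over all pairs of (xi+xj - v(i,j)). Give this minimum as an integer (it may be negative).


Step 1: Slack for coalition (1,2): x1+x2 - v12 = 39 - 41 = -2
Step 2: Slack for coalition (1,3): x1+x3 - v13 = 39 - 46 = -7
Step 3: Slack for coalition (2,3): x2+x3 - v23 = 24 - 15 = 9
Step 4: Minimum slack = min(-2, -7, 9) = -7, attained by (1,3); coalition (1,3) can block (slack < 0), so the allocation is not in the core

-7


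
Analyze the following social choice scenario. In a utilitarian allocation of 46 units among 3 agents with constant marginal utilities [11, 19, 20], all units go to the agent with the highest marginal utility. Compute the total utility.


Step 1: The marginal utilities are [11, 19, 20]
Step 2: The highest marginal utility is 20
Step 3: All 46 units go to that agent
Step 4: Total utility = 20 * 46 = 920

920


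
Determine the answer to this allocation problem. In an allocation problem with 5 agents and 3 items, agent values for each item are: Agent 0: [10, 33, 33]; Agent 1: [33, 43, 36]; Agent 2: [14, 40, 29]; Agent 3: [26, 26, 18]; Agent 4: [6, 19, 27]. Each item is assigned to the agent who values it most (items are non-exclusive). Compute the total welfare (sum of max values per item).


Step 1: For each item, find the maximum value among all agents.
Step 2: Item 0 -> Agent 1 (value 33)
Step 3: Item 1 -> Agent 1 (value 43)
Step 4: Item 2 -> Agent 1 (value 36)
Step 5: Total welfare = 33 + 43 + 36 = 112

112


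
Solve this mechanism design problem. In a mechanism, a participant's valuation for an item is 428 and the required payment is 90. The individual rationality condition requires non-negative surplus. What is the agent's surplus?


Step 1: Surplus = value - payment = 428 - 90 = 338
Step 2: IR is satisfied (surplus >= 0)

338


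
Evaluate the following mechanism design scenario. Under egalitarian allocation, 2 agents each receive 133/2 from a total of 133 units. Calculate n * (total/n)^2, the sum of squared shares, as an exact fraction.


Step 1: Each agent's share = 133/2
Step 2: Square of each share = (133/2)^2 = 17689/4
Step 3: Sum of squares = 2 * 17689/4 = 17689/2

17689/2


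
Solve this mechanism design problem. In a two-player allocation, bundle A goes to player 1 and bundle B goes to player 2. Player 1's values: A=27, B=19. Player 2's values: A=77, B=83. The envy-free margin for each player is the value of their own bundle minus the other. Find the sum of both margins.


Step 1: Player 1's margin = v1(A) - v1(B) = 27 - 19 = 8
Step 2: Player 2's margin = v2(B) - v2(A) = 83 - 77 = 6
Step 3: Total margin = 8 + 6 = 14

14


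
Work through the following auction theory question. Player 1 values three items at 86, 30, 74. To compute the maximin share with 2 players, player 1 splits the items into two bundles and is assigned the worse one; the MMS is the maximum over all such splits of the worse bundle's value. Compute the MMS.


Step 1: Item values = 86, 30, 74
Step 2: Enumerate all 2-bundle partitions and take the smaller bundle:
  Partition 1: {86} vs {30,74} -> bundles 86, 104; min = 86
  Partition 2: {30} vs {86,74} -> bundles 30, 160; min = 30
  Partition 3: {74} vs {86,30} -> bundles 74, 116; min = 74
Step 3: MMS = max(86, 30, 74) = 86

86


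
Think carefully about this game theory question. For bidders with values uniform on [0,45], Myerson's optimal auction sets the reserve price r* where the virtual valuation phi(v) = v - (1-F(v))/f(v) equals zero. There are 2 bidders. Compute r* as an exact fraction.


Step 1: For U[0,45], F(v) = v/45 and f(v) = 1/45
Step 2: phi(v) = v - (1 - v/45)/(1/45) = v - (45 - v) = 2v - 45
Step 3: Set phi(r*) = 0: 2r* - 45 = 0
Step 4: r* = 45/2 (the number of bidders n = 2 does not enter)

45/2
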